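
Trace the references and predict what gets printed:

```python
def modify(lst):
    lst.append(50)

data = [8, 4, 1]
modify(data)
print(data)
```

Key concept: function modifies passed list.
Step by step:
`data = [8, 4, 1]` → data = [8, 4, 1]
`modify(data)` → data = [8, 4, 1, 50]
`print(data)` → prints [8, 4, 1, 50]

Answer: [8, 4, 1, 50]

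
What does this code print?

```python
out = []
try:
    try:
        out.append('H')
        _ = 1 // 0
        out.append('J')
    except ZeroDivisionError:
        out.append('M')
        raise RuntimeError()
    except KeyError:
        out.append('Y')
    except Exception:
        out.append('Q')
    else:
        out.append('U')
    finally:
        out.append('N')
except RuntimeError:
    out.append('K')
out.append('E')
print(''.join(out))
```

Execution trace: 'H' (try body) → 'M' (except ZeroDivisionError) → 'N' (finally) → 'K' (outer except RuntimeError) → 'E' (after the try/except). Output: HMNKE

Answer: HMNKE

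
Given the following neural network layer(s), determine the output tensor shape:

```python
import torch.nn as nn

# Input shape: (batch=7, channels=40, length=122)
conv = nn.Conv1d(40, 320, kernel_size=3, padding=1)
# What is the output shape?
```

Input: (7, 40, 122) -> Output: (7, 320, 122)

Answer: (7, 320, 122)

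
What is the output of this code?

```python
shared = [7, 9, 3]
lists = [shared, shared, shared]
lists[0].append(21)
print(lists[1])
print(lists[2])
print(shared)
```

Key concept: list of same reference.
Step by step:
`shared = [7, 9, 3]` → shared = [7, 9, 3]
`lists = [shared, shared, shared]` → lists = [[7, 9, 3], [7, 9, 3], [7, 9, 3]]
`lists[0].append(21)` → shared = [7, 9, 3, 21]; lists = [[7, 9, 3, 21], [7, 9, 3, 21], [7, 9, 3, 21]]
`print(lists[1])` → prints [7, 9, 3, 21]
`print(lists[2])` → prints [7, 9, 3, 21]
`print(shared)` → prints [7, 9, 3, 21]

Answer:
[7, 9, 3, 21]
[7, 9, 3, 21]
[7, 9, 3, 21]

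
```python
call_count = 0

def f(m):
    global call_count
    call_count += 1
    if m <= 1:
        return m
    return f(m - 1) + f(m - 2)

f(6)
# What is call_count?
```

Calls(m) = 1 + Calls(m-1) + Calls(m-2); Calls(0)=Calls(1)=1. For m=6 this gives 25.

Answer: 25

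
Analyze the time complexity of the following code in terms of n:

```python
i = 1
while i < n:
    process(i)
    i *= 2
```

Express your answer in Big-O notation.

This is Logarithmic loop. Time complexity: O(log n).

Answer: O(log n)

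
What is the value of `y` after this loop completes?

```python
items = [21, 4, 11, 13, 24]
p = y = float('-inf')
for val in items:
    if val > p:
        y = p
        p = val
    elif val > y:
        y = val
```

Second largest (with repeats) in [21, 4, 11, 13, 24]
`y` takes the values: -inf → 4 → 11 → 13 → 21

Answer: 21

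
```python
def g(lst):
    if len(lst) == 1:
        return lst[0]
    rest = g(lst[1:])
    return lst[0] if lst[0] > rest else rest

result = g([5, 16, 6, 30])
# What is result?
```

Recursive max over [5, 16, 6, 30] = 30

Answer: 30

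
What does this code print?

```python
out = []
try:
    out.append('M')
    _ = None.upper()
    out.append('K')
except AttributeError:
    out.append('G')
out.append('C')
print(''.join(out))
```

Execution trace: 'M' (try body) → 'G' (except AttributeError) → 'C' (after the try/except). Output: MGC

Answer: MGC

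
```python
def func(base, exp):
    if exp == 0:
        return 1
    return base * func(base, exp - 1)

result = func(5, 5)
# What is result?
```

func(5, 5) = 5 * 5 * 5 * 5 * 5 = 3125

Answer: 3125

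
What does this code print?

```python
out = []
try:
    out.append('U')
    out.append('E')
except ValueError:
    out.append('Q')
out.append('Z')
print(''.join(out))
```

Execution trace: 'U' (try body) → 'E' (try body, no exception) → 'Z' (after the try/except). Output: UEZ

Answer: UEZ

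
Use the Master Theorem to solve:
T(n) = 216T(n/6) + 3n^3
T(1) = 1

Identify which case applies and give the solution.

a=216, b=6, f(n)=3n^3. log_6(216) = 3. Since c=3 = 3, Case 2 applies: T(n) = Θ(n^log_b(a) · log n) = O(n^3 log n).

Answer: O(n^3 log n) - Case 2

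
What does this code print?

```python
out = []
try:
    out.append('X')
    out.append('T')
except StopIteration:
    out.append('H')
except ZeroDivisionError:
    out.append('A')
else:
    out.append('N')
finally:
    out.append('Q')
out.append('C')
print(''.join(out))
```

Execution trace: 'X' (try body) → 'T' (try body, no exception) → 'N' (else) → 'Q' (finally) → 'C' (after the try/except). Output: XTNQC

Answer: XTNQC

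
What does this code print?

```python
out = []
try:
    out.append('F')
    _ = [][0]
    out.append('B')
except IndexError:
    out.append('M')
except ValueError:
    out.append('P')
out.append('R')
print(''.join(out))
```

Execution trace: 'F' (try body) → 'M' (except IndexError) → 'R' (after the try/except). Output: FMR

Answer: FMR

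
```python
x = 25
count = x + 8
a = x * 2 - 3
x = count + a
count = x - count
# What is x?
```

Trace:
`x = 25` → x = 25
`count = x + 8` → count = 33
`a = x * 2 - 3` → a = 47
`x = count + a` → x = 80
`count = x - count` → count = 47
So x = 80

Answer: 80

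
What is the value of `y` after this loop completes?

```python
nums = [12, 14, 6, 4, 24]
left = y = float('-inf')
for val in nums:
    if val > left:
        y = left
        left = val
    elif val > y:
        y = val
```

Second largest (with repeats) in [12, 14, 6, 4, 24]
`y` takes the values: -inf → 12 → 14

Answer: 14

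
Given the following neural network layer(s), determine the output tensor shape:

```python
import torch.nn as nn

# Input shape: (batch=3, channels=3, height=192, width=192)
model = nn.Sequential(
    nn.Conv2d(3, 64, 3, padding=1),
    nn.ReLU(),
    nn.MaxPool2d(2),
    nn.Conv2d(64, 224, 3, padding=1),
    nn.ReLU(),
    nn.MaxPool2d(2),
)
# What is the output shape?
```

Input: (3, 3, 192, 192) -> after first Conv2d: (3, 64, 192, 192) -> after first MaxPool2d: (3, 64, 96, 96) -> after second Conv2d: (3, 224, 96, 96) -> Output: (3, 224, 48, 48)

Answer: (3, 224, 48, 48)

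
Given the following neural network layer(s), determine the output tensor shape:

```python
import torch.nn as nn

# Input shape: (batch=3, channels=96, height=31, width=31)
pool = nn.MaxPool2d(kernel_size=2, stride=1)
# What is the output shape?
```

Input: (3, 96, 31, 31) -> Output: (3, 96, 30, 30)

Answer: (3, 96, 30, 30)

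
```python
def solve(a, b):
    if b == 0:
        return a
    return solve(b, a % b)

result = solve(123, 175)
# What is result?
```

solve(123, 175) -> solve(175, 123) -> solve(123, 52) -> solve(52, 19) -> solve(19, 14) -> solve(14, 5) -> solve(5, 4) -> solve(4, 1) -> solve(1, 0) -> 1

Answer: 1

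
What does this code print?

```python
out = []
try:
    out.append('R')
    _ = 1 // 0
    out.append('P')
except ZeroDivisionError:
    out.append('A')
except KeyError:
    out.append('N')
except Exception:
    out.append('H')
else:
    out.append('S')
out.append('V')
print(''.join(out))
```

Execution trace: 'R' (try body) → 'A' (except ZeroDivisionError) → 'V' (after the try/except). Output: RAV

Answer: RAV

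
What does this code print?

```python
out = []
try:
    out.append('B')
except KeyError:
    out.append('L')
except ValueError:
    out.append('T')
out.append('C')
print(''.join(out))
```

Execution trace: 'B' (try body, no exception) → 'C' (after the try/except). Output: BC

Answer: BC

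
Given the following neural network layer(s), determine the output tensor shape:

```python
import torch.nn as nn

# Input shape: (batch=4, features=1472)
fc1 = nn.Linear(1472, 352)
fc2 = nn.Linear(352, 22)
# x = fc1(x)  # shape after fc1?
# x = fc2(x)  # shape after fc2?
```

Input: (4, 1472) -> after fc1: (4, 352) -> Output: (4, 22)

Answer: (4, 22)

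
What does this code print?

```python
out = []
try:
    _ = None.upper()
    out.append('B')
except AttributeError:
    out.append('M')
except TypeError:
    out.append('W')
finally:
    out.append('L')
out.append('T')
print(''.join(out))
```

Execution trace: 'M' (except AttributeError) → 'L' (finally) → 'T' (after the try/except). Output: MLT

Answer: MLT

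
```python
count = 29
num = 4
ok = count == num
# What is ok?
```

Trace:
`count = 29` → count = 29
`num = 4` → num = 4
`ok = count == num` → ok = False
So ok = False

Answer: False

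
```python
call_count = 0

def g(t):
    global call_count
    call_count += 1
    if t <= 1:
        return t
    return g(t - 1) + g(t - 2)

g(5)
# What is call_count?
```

Calls(t) = 1 + Calls(t-1) + Calls(t-2); Calls(0)=Calls(1)=1. For t=5 this gives 15.

Answer: 15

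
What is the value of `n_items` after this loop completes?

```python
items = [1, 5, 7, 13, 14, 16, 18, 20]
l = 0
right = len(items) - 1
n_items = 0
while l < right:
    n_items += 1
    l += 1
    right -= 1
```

Iterations until pointers meet (list length 8)
`n_items` takes the values: 0 → 1 → 2 → 3 → 4

Answer: 4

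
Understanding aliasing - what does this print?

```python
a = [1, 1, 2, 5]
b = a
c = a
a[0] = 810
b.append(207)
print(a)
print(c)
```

Key concept: multiple aliases.
Step by step:
`a = [1, 1, 2, 5]` → a = [1, 1, 2, 5]
`b = a` → b = [1, 1, 2, 5] (same object as a)
`c = a` → c = [1, 1, 2, 5] (same object as a, b)
`a[0] = 810` → a = [810, 1, 2, 5] (same object as b, c); b = [810, 1, 2, 5] (same object as a, c); c = [810, 1, 2, 5] (same object as a, b)
`b.append(207)` → a = [810, 1, 2, 5, 207] (same object as b, c); b = [810, 1, 2, 5, 207] (same object as a, c); c = [810, 1, 2, 5, 207] (same object as a, b)
`print(a)` → prints [810, 1, 2, 5, 207]
`print(c)` → prints [810, 1, 2, 5, 207]

Answer:
[810, 1, 2, 5, 207]
[810, 1, 2, 5, 207]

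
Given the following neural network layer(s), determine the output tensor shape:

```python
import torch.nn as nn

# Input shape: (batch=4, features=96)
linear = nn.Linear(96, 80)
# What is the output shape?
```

Input: (4, 96) -> Output: (4, 80)

Answer: (4, 80)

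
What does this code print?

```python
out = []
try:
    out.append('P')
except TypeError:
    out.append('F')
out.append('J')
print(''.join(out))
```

Execution trace: 'P' (try body, no exception) → 'J' (after the try/except). Output: PJ

Answer: PJ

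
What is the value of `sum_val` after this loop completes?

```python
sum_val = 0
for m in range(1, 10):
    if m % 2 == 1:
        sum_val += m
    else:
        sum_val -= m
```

Add odd, subtract even
`sum_val` takes the values: 0 → 1 → -1 → 2 → -2 → 3 → -3 → 4 → -4 → 5

Answer: 5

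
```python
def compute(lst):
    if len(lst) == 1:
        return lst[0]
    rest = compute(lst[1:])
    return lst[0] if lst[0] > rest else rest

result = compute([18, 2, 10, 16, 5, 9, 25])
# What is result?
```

Recursive max over [18, 2, 10, 16, 5, 9, 25] = 25

Answer: 25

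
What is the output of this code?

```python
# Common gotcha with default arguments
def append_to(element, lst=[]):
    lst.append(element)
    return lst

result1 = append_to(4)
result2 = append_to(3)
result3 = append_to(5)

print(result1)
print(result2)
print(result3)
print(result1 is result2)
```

Key concept: mutable default argument gotcha.
Step by step:
`result1 = append_to(4)` → result1 = [4]
`result2 = append_to(3)` → result1 = [4, 3] (same object as result2); result2 = [4, 3] (same object as result1)
`result3 = append_to(5)` → result1 = [4, 3, 5] (same object as result2, result3); result2 = [4, 3, 5] (same object as result1, result3); result3 = [4, 3, 5] (same object as result1, result2)
`print(result1)` → prints [4, 3, 5]
`print(result2)` → prints [4, 3, 5]
`print(result3)` → prints [4, 3, 5]
`print(result1 is result2)` → prints True

Answer:
[4, 3, 5]
[4, 3, 5]
[4, 3, 5]
True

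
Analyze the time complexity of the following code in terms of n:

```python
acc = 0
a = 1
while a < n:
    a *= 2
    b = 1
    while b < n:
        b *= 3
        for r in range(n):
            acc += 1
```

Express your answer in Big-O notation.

Each loop level contributes: log n × log n × n. Multiplying the contributions gives O(n log² n).

Answer: O(n log² n)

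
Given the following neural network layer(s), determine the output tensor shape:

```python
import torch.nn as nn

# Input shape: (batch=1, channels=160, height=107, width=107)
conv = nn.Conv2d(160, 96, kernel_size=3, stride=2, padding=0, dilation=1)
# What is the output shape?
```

Input: (1, 160, 107, 107) -> Output: (1, 96, 53, 53)

Answer: (1, 96, 53, 53)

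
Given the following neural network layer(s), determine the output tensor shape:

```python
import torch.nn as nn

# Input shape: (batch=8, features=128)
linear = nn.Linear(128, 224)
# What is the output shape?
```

Input: (8, 128) -> Output: (8, 224)

Answer: (8, 224)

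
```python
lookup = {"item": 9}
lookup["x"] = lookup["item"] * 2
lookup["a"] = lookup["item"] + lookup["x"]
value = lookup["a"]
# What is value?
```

Trace:
`lookup = {"item": 9}` → lookup = {'item': 9}
`lookup["x"] = lookup["item"] * 2` → lookup = {'item': 9, 'x': 18}
`lookup["a"] = lookup["item"] + lookup["x"]` → lookup = {'item': 9, 'x': 18, 'a': 27}
`value = lookup["a"]` → value = 27
So value = 27

Answer: 27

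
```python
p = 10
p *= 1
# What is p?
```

Trace:
`p = 10` → p = 10
`p *= 1` → p = 10
So p = 10

Answer: 10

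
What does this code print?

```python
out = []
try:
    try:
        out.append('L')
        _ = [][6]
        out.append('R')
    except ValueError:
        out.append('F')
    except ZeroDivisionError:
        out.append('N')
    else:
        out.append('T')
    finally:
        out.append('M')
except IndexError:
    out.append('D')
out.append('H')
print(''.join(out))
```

Execution trace: 'L' (inner try body) → 'M' (inner finally) → 'D' (outer except IndexError) → 'H' (after the try/except). Output: LMDH

Answer: LMDH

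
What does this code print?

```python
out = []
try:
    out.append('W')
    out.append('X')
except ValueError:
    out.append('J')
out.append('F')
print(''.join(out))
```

Execution trace: 'W' (try body) → 'X' (try body, no exception) → 'F' (after the try/except). Output: WXF

Answer: WXF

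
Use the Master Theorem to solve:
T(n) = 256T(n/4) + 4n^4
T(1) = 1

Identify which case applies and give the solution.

a=256, b=4, f(n)=4n^4. log_4(256) = 4. Since c=4 = 4, Case 2 applies: T(n) = Θ(n^log_b(a) · log n) = O(n^4 log n).

Answer: O(n^4 log n) - Case 2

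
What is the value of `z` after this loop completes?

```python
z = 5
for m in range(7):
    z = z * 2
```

Multiply by 2, 7 times: 5 * 2^7 = 640
`z` takes the values: 5 → 10 → 20 → 40 → 80 → 160 → 320 → 640

Answer: 640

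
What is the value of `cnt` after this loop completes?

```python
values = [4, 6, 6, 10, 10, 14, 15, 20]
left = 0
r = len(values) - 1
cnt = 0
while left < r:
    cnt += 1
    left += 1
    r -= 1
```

Iterations until pointers meet (list length 8)
`cnt` takes the values: 0 → 1 → 2 → 3 → 4

Answer: 4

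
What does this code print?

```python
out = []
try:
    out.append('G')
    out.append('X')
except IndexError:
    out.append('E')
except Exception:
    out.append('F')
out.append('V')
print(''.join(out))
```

Execution trace: 'G' (try body) → 'X' (try body, no exception) → 'V' (after the try/except). Output: GXV

Answer: GXV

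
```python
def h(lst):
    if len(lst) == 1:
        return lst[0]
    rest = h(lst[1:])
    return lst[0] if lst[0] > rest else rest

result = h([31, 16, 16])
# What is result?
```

Recursive max over [31, 16, 16] = 31

Answer: 31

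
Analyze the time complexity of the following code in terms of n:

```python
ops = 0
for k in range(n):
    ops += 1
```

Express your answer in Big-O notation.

Each loop level contributes: n. Multiplying the contributions gives O(n).

Answer: O(n)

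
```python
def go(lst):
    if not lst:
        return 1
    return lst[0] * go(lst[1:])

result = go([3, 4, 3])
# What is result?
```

Product over [3, 4, 3] = 3 * 4 * 3 = 36

Answer: 36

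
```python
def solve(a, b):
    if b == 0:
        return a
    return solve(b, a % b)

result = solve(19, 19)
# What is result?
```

solve(19, 19) -> solve(19, 0) -> 19

Answer: 19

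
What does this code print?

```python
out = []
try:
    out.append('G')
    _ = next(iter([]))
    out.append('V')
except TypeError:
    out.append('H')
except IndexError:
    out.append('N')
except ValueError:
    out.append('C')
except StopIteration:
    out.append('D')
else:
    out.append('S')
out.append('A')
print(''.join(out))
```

Execution trace: 'G' (try body) → 'D' (except StopIteration) → 'A' (after the try/except). Output: GDA

Answer: GDA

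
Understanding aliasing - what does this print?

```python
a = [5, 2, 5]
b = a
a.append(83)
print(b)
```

Key concept: basic list aliasing.
Step by step:
`a = [5, 2, 5]` → a = [5, 2, 5]
`b = a` → b = [5, 2, 5] (same object as a)
`a.append(83)` → a = [5, 2, 5, 83] (same object as b); b = [5, 2, 5, 83] (same object as a)
`print(b)` → prints [5, 2, 5, 83]

Answer: [5, 2, 5, 83]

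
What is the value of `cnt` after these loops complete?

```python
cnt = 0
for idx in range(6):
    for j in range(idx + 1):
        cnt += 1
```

Triangle: 1 + 2 + ... + 6
`cnt` takes the values: 0 → 1 → 2 → 3 → 4 → 5 → 6 → 7 → 8 → 9 → 10 → 11 → 12 → 13 → 14 → 15 → 16 → 17 → 18 → 19 → 20 → 21

Answer: 21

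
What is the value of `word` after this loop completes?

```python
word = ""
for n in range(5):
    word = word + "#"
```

Repeat '#' 5 times
`word` takes the values: "" → "#" → "##" → "###" → "####" → "#####"

Answer: "#####"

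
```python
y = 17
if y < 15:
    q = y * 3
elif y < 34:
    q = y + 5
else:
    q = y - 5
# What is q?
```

Trace:
`y = 17` → y = 17
`if y < 15: ...` → y < 15 is False, y < 34 is True → q = 22
So q = 22

Answer: 22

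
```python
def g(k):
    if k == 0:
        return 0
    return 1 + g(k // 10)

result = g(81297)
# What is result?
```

Count of digits of 81297: 5

Answer: 5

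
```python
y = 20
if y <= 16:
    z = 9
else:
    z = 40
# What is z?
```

Trace:
`y = 20` → y = 20
`if y <= 16: ...` → y <= 16 is False, take else branch → z = 40
So z = 40

Answer: 40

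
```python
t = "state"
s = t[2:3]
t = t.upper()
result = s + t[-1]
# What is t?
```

Trace:
`t = "state"` → t = 'state'
`s = t[2:3]` → s = 'a'
`t = t.upper()` → t = 'STATE'
`result = s + t[-1]` → result = 'aE'
So t = 'STATE'

Answer: 'STATE'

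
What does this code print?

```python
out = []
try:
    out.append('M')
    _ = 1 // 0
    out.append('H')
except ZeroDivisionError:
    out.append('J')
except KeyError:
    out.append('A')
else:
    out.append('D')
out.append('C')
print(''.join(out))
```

Execution trace: 'M' (try body) → 'J' (except ZeroDivisionError) → 'C' (after the try/except). Output: MJC

Answer: MJC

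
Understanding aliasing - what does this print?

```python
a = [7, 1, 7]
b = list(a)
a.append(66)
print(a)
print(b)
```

Key concept: list() constructor creates copy.
Step by step:
`a = [7, 1, 7]` → a = [7, 1, 7]
`b = list(a)` → b = [7, 1, 7]
`a.append(66)` → a = [7, 1, 7, 66]
`print(a)` → prints [7, 1, 7, 66]
`print(b)` → prints [7, 1, 7]

Answer:
[7, 1, 7, 66]
[7, 1, 7]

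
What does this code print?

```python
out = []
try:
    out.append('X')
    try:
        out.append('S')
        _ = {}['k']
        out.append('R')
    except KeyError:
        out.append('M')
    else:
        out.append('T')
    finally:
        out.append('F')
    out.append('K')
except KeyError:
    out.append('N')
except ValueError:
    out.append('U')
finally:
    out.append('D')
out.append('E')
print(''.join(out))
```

Execution trace: 'X' (try body) → 'S' (inner try body) → 'M' (inner except KeyError) → 'F' (inner finally) → 'K' (try body, no exception) → 'D' (finally) → 'E' (after the try/except). Output: XSMFKDE

Answer: XSMFKDE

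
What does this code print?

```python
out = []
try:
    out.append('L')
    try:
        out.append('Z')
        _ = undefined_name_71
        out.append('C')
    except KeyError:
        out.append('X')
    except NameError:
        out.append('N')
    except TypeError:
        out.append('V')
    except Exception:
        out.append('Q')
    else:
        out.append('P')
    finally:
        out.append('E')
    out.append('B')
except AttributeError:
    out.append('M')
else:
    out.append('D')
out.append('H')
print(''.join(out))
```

Execution trace: 'L' (try body) → 'Z' (inner try body) → 'N' (inner except NameError) → 'E' (inner finally) → 'B' (try body, no exception) → 'D' (else) → 'H' (after the try/except). Output: LZNEBDH

Answer: LZNEBDH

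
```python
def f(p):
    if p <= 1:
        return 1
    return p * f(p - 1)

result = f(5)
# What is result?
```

f(5) = 5 * 4 * 3 * 2 * 1 = 120

Answer: 120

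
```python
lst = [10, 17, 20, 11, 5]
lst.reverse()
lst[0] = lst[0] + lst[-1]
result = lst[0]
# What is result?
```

Trace:
`lst = [10, 17, 20, 11, 5]` → lst = [10, 17, 20, 11, 5]
`lst.reverse()` → lst = [5, 11, 20, 17, 10]
`lst[0] = lst[0] + lst[-1]` → lst = [15, 11, 20, 17, 10]
`result = lst[0]` → result = 15
So result = 15

Answer: 15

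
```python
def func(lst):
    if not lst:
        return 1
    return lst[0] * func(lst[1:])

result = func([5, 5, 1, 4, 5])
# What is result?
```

Product over [5, 5, 1, 4, 5] = 5 * 5 * 1 * 4 * 5 = 500

Answer: 500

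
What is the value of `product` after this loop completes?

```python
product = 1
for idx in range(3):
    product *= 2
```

2^3 = 8
`product` takes the values: 1 → 2 → 4 → 8

Answer: 8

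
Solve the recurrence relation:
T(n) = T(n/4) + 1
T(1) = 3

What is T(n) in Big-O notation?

Each step divides n by 4 and adds 1. After log_4(n) steps we reach T(1)=3. So T(n) = 1·log_4(n) + 3 = O(log n).

Answer: O(log n)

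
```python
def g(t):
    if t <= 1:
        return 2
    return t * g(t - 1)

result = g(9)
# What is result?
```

g(9) = 9 * 8 * 7 * 6 * 5 * 4 * 3 * 2 * 2 = 725760

Answer: 725760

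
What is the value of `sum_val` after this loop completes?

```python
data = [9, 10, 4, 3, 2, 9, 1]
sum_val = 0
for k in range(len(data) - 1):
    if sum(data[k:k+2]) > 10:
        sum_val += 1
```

Count windows with sum > 10
`sum_val` takes the values: 0 → 1 → 2 → 3

Answer: 3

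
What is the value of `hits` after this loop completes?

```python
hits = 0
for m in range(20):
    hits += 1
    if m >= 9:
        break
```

Loop breaks when m reaches 9, hits is 10
`hits` takes the values: 0 → 1 → 2 → 3 → 4 → 5 → 6 → 7 → 8 → 9 → 10

Answer: 10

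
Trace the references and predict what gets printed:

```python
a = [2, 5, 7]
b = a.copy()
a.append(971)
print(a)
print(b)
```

Key concept: list.copy() creates independent copy.
Step by step:
`a = [2, 5, 7]` → a = [2, 5, 7]
`b = a.copy()` → b = [2, 5, 7]
`a.append(971)` → a = [2, 5, 7, 971]
`print(a)` → prints [2, 5, 7, 971]
`print(b)` → prints [2, 5, 7]

Answer:
[2, 5, 7, 971]
[2, 5, 7]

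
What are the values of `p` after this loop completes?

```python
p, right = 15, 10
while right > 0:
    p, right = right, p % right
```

GCD of 15 and 10
`p` takes the values: 15 → 10 → 5

Answer: 5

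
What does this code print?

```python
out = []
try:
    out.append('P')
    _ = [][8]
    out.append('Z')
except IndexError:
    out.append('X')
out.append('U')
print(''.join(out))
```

Execution trace: 'P' (try body) → 'X' (except IndexError) → 'U' (after the try/except). Output: PXU

Answer: PXU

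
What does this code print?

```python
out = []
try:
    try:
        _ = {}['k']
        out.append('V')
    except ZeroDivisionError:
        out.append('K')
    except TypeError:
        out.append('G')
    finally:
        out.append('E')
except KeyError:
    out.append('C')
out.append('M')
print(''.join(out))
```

Execution trace: 'E' (finally) → 'C' (outer except KeyError) → 'M' (after the try/except). Output: ECM

Answer: ECM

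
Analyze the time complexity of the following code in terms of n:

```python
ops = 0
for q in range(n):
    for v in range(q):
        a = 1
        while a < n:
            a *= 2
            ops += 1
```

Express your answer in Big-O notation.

Each loop level contributes: n × n × log n. Multiplying the contributions gives O(n^2 log n).

Answer: O(n^2 log n)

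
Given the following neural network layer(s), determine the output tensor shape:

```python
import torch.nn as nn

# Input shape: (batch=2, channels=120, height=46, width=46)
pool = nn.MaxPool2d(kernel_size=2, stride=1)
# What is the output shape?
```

Input: (2, 120, 46, 46) -> Output: (2, 120, 45, 45)

Answer: (2, 120, 45, 45)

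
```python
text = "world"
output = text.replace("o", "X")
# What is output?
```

Trace:
`text = "world"` → text = 'world'
`output = text.replace("o", "X")` → output = 'wXrld'
So output = 'wXrld'

Answer: 'wXrld'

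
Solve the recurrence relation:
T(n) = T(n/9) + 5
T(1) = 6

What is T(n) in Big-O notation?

Each step divides n by 9 and adds 5. After log_9(n) steps we reach T(1)=6. So T(n) = 5·log_9(n) + 6 = O(log n).

Answer: O(log n)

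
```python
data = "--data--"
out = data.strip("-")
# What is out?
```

Trace:
`data = "--data--"` → data = '--data--'
`out = data.strip("-")` → out = 'data'
So out = 'data'

Answer: 'data'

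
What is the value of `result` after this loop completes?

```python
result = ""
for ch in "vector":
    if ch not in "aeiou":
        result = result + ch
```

Remove vowels from 'vector'
`result` takes the values: "" → "v" → "vc" → "vct" → "vctr"

Answer: "vctr"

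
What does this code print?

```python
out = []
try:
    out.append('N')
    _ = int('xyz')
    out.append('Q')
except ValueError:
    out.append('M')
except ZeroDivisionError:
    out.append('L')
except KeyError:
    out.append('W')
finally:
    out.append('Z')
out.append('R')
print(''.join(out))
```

Execution trace: 'N' (try body) → 'M' (except ValueError) → 'Z' (finally) → 'R' (after the try/except). Output: NMZR

Answer: NMZR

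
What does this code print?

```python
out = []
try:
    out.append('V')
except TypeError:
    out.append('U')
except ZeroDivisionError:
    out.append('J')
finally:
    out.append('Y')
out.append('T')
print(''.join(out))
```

Execution trace: 'V' (try body, no exception) → 'Y' (finally) → 'T' (after the try/except). Output: VYT

Answer: VYT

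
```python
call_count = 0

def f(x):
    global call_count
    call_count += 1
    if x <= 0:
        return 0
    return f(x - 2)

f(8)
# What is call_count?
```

Linear recursion stepping by 2: 5 calls from x=8 down to ≤0.

Answer: 5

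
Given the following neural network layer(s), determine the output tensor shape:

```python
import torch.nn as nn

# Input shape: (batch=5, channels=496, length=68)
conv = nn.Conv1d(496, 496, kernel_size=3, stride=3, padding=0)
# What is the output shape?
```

Input: (5, 496, 68) -> Output: (5, 496, 22)

Answer: (5, 496, 22)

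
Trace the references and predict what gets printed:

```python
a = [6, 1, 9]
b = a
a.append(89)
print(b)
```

Key concept: basic list aliasing.
Step by step:
`a = [6, 1, 9]` → a = [6, 1, 9]
`b = a` → b = [6, 1, 9] (same object as a)
`a.append(89)` → a = [6, 1, 9, 89] (same object as b); b = [6, 1, 9, 89] (same object as a)
`print(b)` → prints [6, 1, 9, 89]

Answer: [6, 1, 9, 89]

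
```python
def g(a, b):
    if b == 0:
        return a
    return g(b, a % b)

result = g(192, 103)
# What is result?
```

g(192, 103) -> g(103, 89) -> g(89, 14) -> g(14, 5) -> g(5, 4) -> g(4, 1) -> g(1, 0) -> 1

Answer: 1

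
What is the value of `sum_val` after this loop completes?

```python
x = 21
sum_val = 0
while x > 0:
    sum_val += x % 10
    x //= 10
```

Sum digits of 21
`sum_val` takes the values: 0 → 1 → 3

Answer: 3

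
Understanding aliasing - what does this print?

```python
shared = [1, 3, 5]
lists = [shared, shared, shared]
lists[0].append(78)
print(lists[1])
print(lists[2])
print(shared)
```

Key concept: list of same reference.
Step by step:
`shared = [1, 3, 5]` → shared = [1, 3, 5]
`lists = [shared, shared, shared]` → lists = [[1, 3, 5], [1, 3, 5], [1, 3, 5]]
`lists[0].append(78)` → shared = [1, 3, 5, 78]; lists = [[1, 3, 5, 78], [1, 3, 5, 78], [1, 3, 5, 78]]
`print(lists[1])` → prints [1, 3, 5, 78]
`print(lists[2])` → prints [1, 3, 5, 78]
`print(shared)` → prints [1, 3, 5, 78]

Answer:
[1, 3, 5, 78]
[1, 3, 5, 78]
[1, 3, 5, 78]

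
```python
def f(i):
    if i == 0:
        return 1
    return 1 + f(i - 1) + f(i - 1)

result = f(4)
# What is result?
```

f(i) = 1 + 2·f(i-1), f(0)=1. Closed form: (1+1)·2^4 - 1 = 31.

Answer: 31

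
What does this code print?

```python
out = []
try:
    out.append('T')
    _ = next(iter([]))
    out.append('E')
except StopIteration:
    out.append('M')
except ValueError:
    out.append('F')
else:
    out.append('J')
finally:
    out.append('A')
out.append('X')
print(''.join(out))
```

Execution trace: 'T' (try body) → 'M' (except StopIteration) → 'A' (finally) → 'X' (after the try/except). Output: TMAX

Answer: TMAX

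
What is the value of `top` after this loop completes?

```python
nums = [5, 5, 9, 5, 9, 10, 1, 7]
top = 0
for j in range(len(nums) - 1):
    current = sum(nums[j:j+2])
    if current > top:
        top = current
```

Max sum of 2-element window in [5, 5, 9, 5, 9, 10, 1, 7]
`top` takes the values: 0 → 10 → 14 → 19

Answer: 19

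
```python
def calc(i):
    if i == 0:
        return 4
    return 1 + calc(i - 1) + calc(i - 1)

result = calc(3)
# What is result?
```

calc(i) = 1 + 2·calc(i-1), calc(0)=4. Closed form: (4+1)·2^3 - 1 = 39.

Answer: 39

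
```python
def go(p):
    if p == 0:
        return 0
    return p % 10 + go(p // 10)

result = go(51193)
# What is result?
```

Sum of digits of 51193: 3 + 9 + 1 + 1 + 5 = 19

Answer: 19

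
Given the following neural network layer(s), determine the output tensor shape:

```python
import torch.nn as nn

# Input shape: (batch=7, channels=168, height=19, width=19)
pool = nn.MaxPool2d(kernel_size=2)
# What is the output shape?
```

Input: (7, 168, 19, 19) -> Output: (7, 168, 9, 9)

Answer: (7, 168, 9, 9)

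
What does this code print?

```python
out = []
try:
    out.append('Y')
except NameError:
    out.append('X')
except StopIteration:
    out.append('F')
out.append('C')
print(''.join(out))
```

Execution trace: 'Y' (try body, no exception) → 'C' (after the try/except). Output: YC

Answer: YC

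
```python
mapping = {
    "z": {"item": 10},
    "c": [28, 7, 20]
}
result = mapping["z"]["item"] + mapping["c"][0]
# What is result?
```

Trace:
`mapping = { ...` → mapping = {'z': {'item': 10}, 'c': [28, 7, 20]}
`result = mapping["z"]["item"] + mapping["c"][0]` → result = 38
So result = 38

Answer: 38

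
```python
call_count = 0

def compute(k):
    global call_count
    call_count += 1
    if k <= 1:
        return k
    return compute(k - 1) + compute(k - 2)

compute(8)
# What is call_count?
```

Calls(k) = 1 + Calls(k-1) + Calls(k-2); Calls(0)=Calls(1)=1. For k=8 this gives 67.

Answer: 67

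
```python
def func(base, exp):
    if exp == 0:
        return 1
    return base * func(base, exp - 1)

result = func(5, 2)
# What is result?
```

func(5, 2) = 5 * 5 = 25

Answer: 25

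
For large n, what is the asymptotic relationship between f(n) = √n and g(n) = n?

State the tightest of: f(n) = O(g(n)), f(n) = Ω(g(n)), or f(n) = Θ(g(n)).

√n vs n: f(n) = O(g(n)) but not Ω(g(n)) — n grows strictly faster than √n.

Answer: f(n) = O(g(n)) but not Ω(g(n)) — n grows strictly faster than √n.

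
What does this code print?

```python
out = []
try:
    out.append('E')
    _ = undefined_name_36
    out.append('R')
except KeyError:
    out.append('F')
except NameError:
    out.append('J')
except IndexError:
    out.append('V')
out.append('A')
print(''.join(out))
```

Execution trace: 'E' (try body) → 'J' (except NameError) → 'A' (after the try/except). Output: EJA

Answer: EJA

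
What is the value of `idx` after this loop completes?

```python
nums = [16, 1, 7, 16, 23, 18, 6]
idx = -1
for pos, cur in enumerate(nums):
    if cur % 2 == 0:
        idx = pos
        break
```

First even number index in [16, 1, 7, 16, 23, 18, 6]
`idx` takes the values: -1 → 0

Answer: 0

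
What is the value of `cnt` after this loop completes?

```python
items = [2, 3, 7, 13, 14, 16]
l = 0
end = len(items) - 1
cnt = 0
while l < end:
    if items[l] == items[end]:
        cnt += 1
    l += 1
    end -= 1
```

Count matching pairs from ends
`cnt` takes the values: 0

Answer: 0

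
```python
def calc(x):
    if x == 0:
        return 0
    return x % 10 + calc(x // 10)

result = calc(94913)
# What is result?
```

Sum of digits of 94913: 3 + 1 + 9 + 4 + 9 = 26

Answer: 26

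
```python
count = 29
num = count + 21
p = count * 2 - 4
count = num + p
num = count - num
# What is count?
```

Trace:
`count = 29` → count = 29
`num = count + 21` → num = 50
`p = count * 2 - 4` → p = 54
`count = num + p` → count = 104
`num = count - num` → num = 54
So count = 104

Answer: 104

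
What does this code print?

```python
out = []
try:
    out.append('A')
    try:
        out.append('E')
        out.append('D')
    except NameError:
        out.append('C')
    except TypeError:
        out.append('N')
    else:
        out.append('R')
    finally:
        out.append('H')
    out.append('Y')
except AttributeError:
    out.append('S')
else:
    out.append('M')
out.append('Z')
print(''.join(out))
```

Execution trace: 'A' (try body) → 'E' (inner try body) → 'D' (inner try body, no exception) → 'R' (inner else) → 'H' (inner finally) → 'Y' (try body, no exception) → 'M' (else) → 'Z' (after the try/except). Output: AEDRHYMZ

Answer: AEDRHYMZ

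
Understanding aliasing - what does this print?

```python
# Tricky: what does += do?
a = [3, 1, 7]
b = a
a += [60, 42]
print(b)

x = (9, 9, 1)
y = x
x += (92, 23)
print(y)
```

Key concept: += behavior differs for mutable vs immutable.
Step by step:
`a = [3, 1, 7]` → a = [3, 1, 7]
`b = a` → b = [3, 1, 7] (same object as a)
`a += [60, 42]` → a = [3, 1, 7, 60, 42] (same object as b); b = [3, 1, 7, 60, 42] (same object as a)
`print(b)` → prints [3, 1, 7, 60, 42]
`x = (9, 9, 1)` → x = (9, 9, 1)
`y = x` → y = (9, 9, 1)
`x += (92, 23)` → x = (9, 9, 1, 92, 23)
`print(y)` → prints (9, 9, 1)

Answer:
[3, 1, 7, 60, 42]
(9, 9, 1)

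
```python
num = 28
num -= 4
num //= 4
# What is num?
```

Trace:
`num = 28` → num = 28
`num -= 4` → num = 24
`num //= 4` → num = 6
So num = 6

Answer: 6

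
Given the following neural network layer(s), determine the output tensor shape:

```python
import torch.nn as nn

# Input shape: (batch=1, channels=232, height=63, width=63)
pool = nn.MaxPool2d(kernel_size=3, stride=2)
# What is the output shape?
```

Input: (1, 232, 63, 63) -> Output: (1, 232, 31, 31)

Answer: (1, 232, 31, 31)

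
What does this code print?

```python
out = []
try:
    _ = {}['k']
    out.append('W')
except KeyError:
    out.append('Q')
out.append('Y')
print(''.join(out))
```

Execution trace: 'Q' (except KeyError) → 'Y' (after the try/except). Output: QY

Answer: QY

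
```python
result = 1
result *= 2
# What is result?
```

Trace:
`result = 1` → result = 1
`result *= 2` → result = 2
So result = 2

Answer: 2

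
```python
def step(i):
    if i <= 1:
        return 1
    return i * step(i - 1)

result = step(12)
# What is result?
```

step(12) = 12 * 11 * 10 * 9 * 8 * 7 * 6 * 5 * 4 * 3 * 2 * 1 = 479001600

Answer: 479001600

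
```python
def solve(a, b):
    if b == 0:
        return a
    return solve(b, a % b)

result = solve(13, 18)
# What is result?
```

solve(13, 18) -> solve(18, 13) -> solve(13, 5) -> solve(5, 3) -> solve(3, 2) -> solve(2, 1) -> solve(1, 0) -> 1

Answer: 1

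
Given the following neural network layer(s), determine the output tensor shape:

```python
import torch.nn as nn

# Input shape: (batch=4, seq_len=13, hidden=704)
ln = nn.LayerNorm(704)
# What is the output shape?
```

Input: (4, 13, 704) -> Output: (4, 13, 704)

Answer: (4, 13, 704)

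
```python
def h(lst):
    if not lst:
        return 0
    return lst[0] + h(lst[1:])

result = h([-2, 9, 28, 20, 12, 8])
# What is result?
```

(-2) + 9 + 28 + 20 + 12 + 8 + 0 = 75

Answer: 75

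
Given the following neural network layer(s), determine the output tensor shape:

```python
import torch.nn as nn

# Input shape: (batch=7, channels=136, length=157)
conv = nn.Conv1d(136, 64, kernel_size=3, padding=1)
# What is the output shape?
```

Input: (7, 136, 157) -> Output: (7, 64, 157)

Answer: (7, 64, 157)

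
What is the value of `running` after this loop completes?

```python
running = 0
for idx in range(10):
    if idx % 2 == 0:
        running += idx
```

Sum of even numbers 0 to 9
`running` takes the values: 0 → 2 → 6 → 12 → 20

Answer: 20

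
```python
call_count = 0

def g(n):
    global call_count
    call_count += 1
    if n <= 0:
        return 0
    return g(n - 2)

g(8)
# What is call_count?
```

Linear recursion stepping by 2: 5 calls from n=8 down to ≤0.

Answer: 5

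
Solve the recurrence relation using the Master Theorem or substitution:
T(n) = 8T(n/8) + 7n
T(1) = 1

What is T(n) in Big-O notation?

By Master Theorem: a=8, b=8, f(n)=7n. Since log_8(8) = 1 and f(n) = Θ(n^1), Case 2 applies. T(n) = O(n log n).

Answer: O(n log n)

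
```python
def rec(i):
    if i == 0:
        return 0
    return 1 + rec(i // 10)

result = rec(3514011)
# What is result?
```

Count of digits of 3514011: 7

Answer: 7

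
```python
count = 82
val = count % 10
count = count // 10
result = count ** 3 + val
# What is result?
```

Trace:
`count = 82` → count = 82
`val = count % 10` → val = 2
`count = count // 10` → count = 8
`result = count ** 3 + val` → result = 514
So result = 514

Answer: 514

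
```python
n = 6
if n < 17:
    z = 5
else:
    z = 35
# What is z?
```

Trace:
`n = 6` → n = 6
`if n < 17: ...` → n < 17 is True → z = 5
So z = 5

Answer: 5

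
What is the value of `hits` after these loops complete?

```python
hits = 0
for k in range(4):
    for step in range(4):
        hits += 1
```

4 * 4 = 16
`hits` takes the values: 0 → 1 → 2 → 3 → 4 → 5 → 6 → 7 → 8 → 9 → 10 → 11 → 12 → 13 → 14 → 15 → 16

Answer: 16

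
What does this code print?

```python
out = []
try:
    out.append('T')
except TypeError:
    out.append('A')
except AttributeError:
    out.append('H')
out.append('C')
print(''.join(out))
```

Execution trace: 'T' (try body, no exception) → 'C' (after the try/except). Output: TC

Answer: TC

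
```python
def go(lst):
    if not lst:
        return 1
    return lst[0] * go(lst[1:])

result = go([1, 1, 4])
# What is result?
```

Product over [1, 1, 4] = 1 * 1 * 4 = 4

Answer: 4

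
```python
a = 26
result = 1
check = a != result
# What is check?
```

Trace:
`a = 26` → a = 26
`result = 1` → result = 1
`check = a != result` → check = True
So check = True

Answer: True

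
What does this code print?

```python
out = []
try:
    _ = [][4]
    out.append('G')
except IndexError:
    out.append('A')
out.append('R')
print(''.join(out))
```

Execution trace: 'A' (except IndexError) → 'R' (after the try/except). Output: AR

Answer: AR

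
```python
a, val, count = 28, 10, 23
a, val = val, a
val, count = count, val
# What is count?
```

Trace:
`a, val, count = 28, 10, 23` → a = 28; val = 10; count = 23
`a, val = val, a` → a = 10; val = 28
`val, count = count, val` → val = 23; count = 28
So count = 28

Answer: 28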